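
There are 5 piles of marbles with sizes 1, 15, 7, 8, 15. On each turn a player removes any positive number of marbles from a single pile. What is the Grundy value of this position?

14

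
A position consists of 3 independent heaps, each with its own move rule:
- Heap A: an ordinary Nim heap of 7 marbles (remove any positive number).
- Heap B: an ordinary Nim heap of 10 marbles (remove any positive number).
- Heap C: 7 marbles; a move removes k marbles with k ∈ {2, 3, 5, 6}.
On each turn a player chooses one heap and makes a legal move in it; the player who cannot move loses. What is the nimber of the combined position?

Heap A is a plain Nim heap of size 7, so its Grundy value is 7.
Heap B is a plain Nim heap of size 10, so its Grundy value is 10.
Build the Grundy sequence for heap C with g(k) = mex{g(k−s) : s ∈ {2, 3, 5, 6}, s ≤ k}:
g(0) = mex{} = 0
g(1) = mex{} = 0
g(2) = mex{0} = 1
g(3) = mex{0} = 1
g(4) = mex{0,1} = 2
g(5) = mex{0,1} = 2
g(6) = mex{0,1,2} = 3
g(7) = mex{0,1,2} = 3
So g(7) = 3.
By the Sprague-Grundy theorem, the Grundy value of a sum of independent games is the XOR of the component values.
Combined value = 7 ⊕ 10 ⊕ 3 = 14.

14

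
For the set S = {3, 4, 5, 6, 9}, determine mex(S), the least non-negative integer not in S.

0

0 is not in the set, so the mex is 0.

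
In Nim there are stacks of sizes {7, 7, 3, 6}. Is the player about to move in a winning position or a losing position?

Winning position

Nim-sum: 7 ⊕ 7 ⊕ 3 ⊕ 6 = 5.
The nim-sum is 5 ≠ 0, so this is an N-position: the player to move can win.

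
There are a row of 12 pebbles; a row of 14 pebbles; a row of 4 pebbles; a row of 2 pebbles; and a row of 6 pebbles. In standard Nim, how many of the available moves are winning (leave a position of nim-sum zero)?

Nim-sum: 12 XOR 14 XOR 4 XOR 2 XOR 6 = 2.
The overall nim-sum is X = 2. A row of size p has a winning move iff p XOR X < p (reduce it to p XOR X).
  12: 12 XOR 2 = 14 ≥ 12 — no move.
  14: 14 XOR 2 = 12 < 14 — winning move (to 12).
  4: 4 XOR 2 = 6 ≥ 4 — no move.
  2: 2 XOR 2 = 0 < 2 — winning move (to 0).
  6: 6 XOR 2 = 4 < 6 — winning move (to 4).
That gives 3 winning moves.

3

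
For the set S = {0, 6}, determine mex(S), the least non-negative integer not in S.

1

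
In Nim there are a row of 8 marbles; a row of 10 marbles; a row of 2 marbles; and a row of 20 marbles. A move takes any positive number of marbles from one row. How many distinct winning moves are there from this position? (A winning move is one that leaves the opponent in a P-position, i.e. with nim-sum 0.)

1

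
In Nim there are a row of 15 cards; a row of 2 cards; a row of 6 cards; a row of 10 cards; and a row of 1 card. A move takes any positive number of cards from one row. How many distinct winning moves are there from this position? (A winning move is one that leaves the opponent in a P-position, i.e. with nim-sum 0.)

Compute the nim-sum pairwise:
15 XOR 2 = 13
13 XOR 6 = 11
11 XOR 10 = 1
1 XOR 1 = 0
The nim-sum is already 0, so every move leaves a nonzero nim-sum — there are no winning moves.

0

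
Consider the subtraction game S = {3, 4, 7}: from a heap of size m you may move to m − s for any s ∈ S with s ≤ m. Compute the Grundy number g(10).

0

Grundy values for subtraction set {3, 4, 7}:
k:     0  1  2  3  4  5  6  7  8  9 10
g(k):  0  0  0  1  1  1  2  2  2  3  0
So g(10) = 0.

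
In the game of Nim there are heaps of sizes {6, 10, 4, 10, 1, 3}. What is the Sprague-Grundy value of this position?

0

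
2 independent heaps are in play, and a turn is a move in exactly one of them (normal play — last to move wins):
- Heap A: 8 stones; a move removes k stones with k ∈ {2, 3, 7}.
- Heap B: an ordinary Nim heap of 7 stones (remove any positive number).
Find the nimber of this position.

Grundy values for heap A (subtraction set {2, 3, 7}):
k:     0  1  2  3  4  5  6  7  8
g(k):  0  0  1  1  2  0  0  1  1
So g(8) = 1.
Heap B is a plain Nim heap of size 7, so its Grundy value is 7.
By the Sprague-Grundy theorem, the Grundy value of a sum of independent games is the XOR of the component values.
Combined value = 1 ⊕ 7 = 6.

6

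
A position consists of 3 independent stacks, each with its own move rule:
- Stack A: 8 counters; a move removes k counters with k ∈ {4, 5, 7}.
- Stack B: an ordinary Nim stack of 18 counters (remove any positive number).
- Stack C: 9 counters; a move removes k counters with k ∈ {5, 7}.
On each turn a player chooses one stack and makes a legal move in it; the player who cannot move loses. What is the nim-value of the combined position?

Grundy values for stack A (subtraction set {4, 5, 7}):
g(0) = mex{} = 0
g(1) = mex{} = 0
g(2) = mex{} = 0
g(3) = mex{} = 0
g(4) = mex{0} = 1
g(5) = mex{0} = 1
g(6) = mex{0} = 1
g(7) = mex{0} = 1
g(8) = mex{0,1} = 2
So g(8) = 2.
Stack B is a plain Nim stack of size 18, so its Grundy value is 18.
For stack C, compute g(0), g(1), … with moves {5, 7}:
g(0) = mex{} = 0
g(1) = mex{} = 0
g(2) = mex{} = 0
g(3) = mex{} = 0
g(4) = mex{} = 0
g(5) = mex{0} = 1
g(6) = mex{0} = 1
g(7) = mex{0} = 1
g(8) = mex{0} = 1
g(9) = mex{0} = 1
So g(9) = 1.
The value of a disjunctive sum is the nim-sum of the parts.
Combined value = 2 XOR 18 XOR 1 = 17.

17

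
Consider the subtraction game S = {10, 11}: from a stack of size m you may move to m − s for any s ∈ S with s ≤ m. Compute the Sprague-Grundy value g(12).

Compute g(0), g(1), … for moves {10, 11}:
g(0) = mex{} = 0
g(1) = mex{} = 0
g(2) = mex{} = 0
g(3) = mex{} = 0
g(4) = mex{} = 0
g(5) = mex{} = 0
g(6) = mex{} = 0
g(7) = mex{} = 0
g(8) = mex{} = 0
g(9) = mex{} = 0
g(10) = mex{0} = 1
g(11) = mex{0} = 1
g(12) = mex{0} = 1
So g(12) = 1.

1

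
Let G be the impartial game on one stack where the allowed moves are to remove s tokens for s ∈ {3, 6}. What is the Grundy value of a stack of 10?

Compute g(0), g(1), … for moves {3, 6}:
k:     0  1  2  3  4  5  6  7  8  9 10
g(k):  0  0  0  1  1  1  2  2  2  0  0
So g(10) = 0.

0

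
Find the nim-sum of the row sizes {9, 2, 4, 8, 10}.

13

Bitwise XOR of the heap sizes:
  1001  (9)
  0010  (2)
  0100  (4)
  1000  (8)
  1010  (10)
  ----
  1101  (13)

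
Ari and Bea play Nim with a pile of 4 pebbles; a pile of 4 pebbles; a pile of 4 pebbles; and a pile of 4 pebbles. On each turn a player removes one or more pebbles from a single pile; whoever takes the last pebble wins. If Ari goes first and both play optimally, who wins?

Bea wins

Nim-sum: 4 XOR 4 XOR 4 XOR 4 = 0.
The nim-sum is 0, so this is a P-position: the player to move is in a losing position under optimal play; Ari is about to move from it and so loses — Bea wins.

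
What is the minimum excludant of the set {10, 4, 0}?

0 is in the set but 1 is not, so the mex is 1.

1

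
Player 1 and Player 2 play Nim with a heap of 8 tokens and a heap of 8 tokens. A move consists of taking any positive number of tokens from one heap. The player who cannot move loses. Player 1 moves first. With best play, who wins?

Bitwise XOR of the heap sizes:
  1000  (8)
  1000  (8)
  ----
  0000  (0)
The nim-sum is 0, so this is a P-position: the player to move is in a losing position under optimal play; Player 1 is about to move from it and so loses — Player 2 wins.

Player 2 wins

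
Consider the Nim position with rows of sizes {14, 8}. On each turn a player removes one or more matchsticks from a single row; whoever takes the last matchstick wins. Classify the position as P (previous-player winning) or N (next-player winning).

Compute the nim-sum pairwise:
14 ^ 8 = 6
The nim-sum is 6 ≠ 0, so this is an N-position: the player to move can win.

N-position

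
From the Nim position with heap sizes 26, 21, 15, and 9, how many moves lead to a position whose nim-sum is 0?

3

Nim-sum: 26 ^ 21 ^ 15 ^ 9 = 9.
The overall nim-sum is X = 9. A heap of size p has a winning move iff p XOR X < p (reduce it to p XOR X).
  26: 26 XOR 9 = 19 < 26 — winning move (to 19).
  21: 21 XOR 9 = 28 ≥ 21 — no move.
  15: 15 XOR 9 = 6 < 15 — winning move (to 6).
  9: 9 XOR 9 = 0 < 9 — winning move (to 0).
That gives 3 winning moves.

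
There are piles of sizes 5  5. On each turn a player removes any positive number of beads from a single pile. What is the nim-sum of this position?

Compute the nim-sum pairwise:
5 XOR 5 = 0

0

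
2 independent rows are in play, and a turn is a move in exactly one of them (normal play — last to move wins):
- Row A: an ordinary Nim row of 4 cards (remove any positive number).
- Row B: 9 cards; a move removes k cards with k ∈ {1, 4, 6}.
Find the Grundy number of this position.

6

Row A is a plain Nim row of size 4, so its Grundy value is 4.
Build the Grundy sequence for row B with g(k) = mex{g(k−s) : s ∈ {1, 4, 6}, s ≤ k}:
g(0) = mex{} = 0
g(1) = mex{0} = 1
g(2) = mex{1} = 0
g(3) = mex{0} = 1
g(4) = mex{0,1} = 2
g(5) = mex{1,2} = 0
g(6) = mex{0} = 1
g(7) = mex{1} = 0
g(8) = mex{0,2} = 1
g(9) = mex{0,1} = 2
So g(9) = 2.
The value of a disjunctive sum is the nim-sum of the parts.
Combined value = 4 ⊕ 2 = 6.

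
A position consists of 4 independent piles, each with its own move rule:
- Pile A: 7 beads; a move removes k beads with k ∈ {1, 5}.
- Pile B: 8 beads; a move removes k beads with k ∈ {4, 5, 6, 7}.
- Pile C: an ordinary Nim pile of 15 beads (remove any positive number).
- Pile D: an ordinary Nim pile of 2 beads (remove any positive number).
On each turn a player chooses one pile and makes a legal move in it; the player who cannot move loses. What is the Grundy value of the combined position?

14

Grundy values for pile A (subtraction set {1, 5}):
k:     0  1  2  3  4  5  6  7
g(k):  0  1  0  1  0  1  0  1
So g(7) = 1.
Grundy values for pile B (subtraction set {4, 5, 6, 7}):
k:     0  1  2  3  4  5  6  7  8
g(k):  0  0  0  0  1  1  1  1  2
So g(8) = 2.
Pile C is a plain Nim pile of size 15, so its Grundy value is 15.
Pile D is a plain Nim pile of size 2, so its Grundy value is 2.
The value of a disjunctive sum is the nim-sum of the parts.
Combined value = 1 ⊕ 2 ⊕ 15 ⊕ 2 = 14.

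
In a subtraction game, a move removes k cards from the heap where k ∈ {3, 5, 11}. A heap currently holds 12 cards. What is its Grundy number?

1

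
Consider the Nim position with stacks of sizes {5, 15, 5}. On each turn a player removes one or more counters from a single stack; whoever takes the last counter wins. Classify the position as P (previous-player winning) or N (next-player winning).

N-position

Compute the nim-sum pairwise:
5 ⊕ 15 = 10
10 ⊕ 5 = 15
The nim-sum is 15 ≠ 0, so this is an N-position: the player to move can win.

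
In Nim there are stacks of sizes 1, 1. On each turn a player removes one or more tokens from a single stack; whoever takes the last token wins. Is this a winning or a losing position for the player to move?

Nim-sum: 1 XOR 1 = 0.
The nim-sum is 0, so this is a P-position: the player to move is in a losing position under optimal play.

Losing position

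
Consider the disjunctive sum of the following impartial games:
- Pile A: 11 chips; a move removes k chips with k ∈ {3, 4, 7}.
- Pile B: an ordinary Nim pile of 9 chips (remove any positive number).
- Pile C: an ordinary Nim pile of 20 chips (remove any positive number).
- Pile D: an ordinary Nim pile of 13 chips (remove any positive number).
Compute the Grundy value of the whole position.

For pile A, compute g(0), g(1), … with moves {3, 4, 7}:
k:     0  1  2  3  4  5  6  7  8  9 10 11
g(k):  0  0  0  1  1  1  2  2  2  3  0  0
So g(11) = 0.
Pile B is a plain Nim pile of size 9, so its Grundy value is 9.
Pile C is a plain Nim pile of size 20, so its Grundy value is 20.
Pile D is a plain Nim pile of size 13, so its Grundy value is 13.
By the Sprague-Grundy theorem, the Grundy value of a sum of independent games is the XOR of the component values.
Combined value = 0 XOR 9 XOR 20 XOR 13 = 16.

16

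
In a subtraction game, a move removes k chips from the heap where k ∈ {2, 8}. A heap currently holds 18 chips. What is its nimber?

Compute g(0), g(1), … for moves {2, 8}:
k:     0  1  2  3  4  5  6  7  8  9 10 11 12 13 14 15 16 17 18
g(k):  0  0  1  1  0  0  1  1  2  2  0  0  1  1  0  0  1  1  2
So g(18) = 2.

2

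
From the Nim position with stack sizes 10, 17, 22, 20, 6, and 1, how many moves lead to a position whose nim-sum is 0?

3

Nim-sum: 10 ^ 17 ^ 22 ^ 20 ^ 6 ^ 1 = 30.
The overall nim-sum is X = 30. A stack of size p has a winning move iff p XOR X < p (reduce it to p XOR X).
  10: 10 XOR 30 = 20 ≥ 10 — no move.
  17: 17 XOR 30 = 15 < 17 — winning move (to 15).
  22: 22 XOR 30 = 8 < 22 — winning move (to 8).
  20: 20 XOR 30 = 10 < 20 — winning move (to 10).
  6: 6 XOR 30 = 24 ≥ 6 — no move.
  1: 1 XOR 30 = 31 ≥ 1 — no move.
That gives 3 winning moves.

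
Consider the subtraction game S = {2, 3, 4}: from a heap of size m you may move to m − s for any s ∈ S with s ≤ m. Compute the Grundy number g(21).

Compute g(0), g(1), … for moves {2, 3, 4}:
k:     0  1  2  3  4  5  6  7  8  9 10 11 12 13 14 15 16 17 18 19 20 21
g(k):  0  0  1  1  2  2  0  0  1  1  2  2  0  0  1  1  2  2  0  0  1  1
So g(21) = 1.

1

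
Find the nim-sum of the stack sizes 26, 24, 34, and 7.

39

In binary:
  011010  (26)
  011000  (24)
  100010  (34)
  000111  (7)
  ------
  100111  (39)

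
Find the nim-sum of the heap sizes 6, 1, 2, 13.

8

Compute the nim-sum pairwise:
6 ⊕ 1 = 7
7 ⊕ 2 = 5
5 ⊕ 13 = 8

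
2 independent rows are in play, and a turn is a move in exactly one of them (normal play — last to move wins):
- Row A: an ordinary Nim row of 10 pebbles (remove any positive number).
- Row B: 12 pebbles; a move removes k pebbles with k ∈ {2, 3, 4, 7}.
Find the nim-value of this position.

10

Row A is a plain Nim row of size 10, so its Grundy value is 10.
Grundy values for row B (subtraction set {2, 3, 4, 7}):
g(0) = mex{} = 0
g(1) = mex{} = 0
g(2) = mex{0} = 1
g(3) = mex{0} = 1
g(4) = mex{0,1} = 2
g(5) = mex{0,1} = 2
g(6) = mex{1,2} = 0
g(7) = mex{0,1,2} = 3
g(8) = mex{0,2} = 1
g(9) = mex{0,1,2,3} = 4
g(10) = mex{0,1,3} = 2
g(11) = mex{1,2,3,4} = 0
g(12) = mex{1,2,4} = 0
So g(12) = 0.
By the Sprague-Grundy theorem, the Grundy value of a sum of independent games is the XOR of the component values.
Combined value = 10 XOR 0 = 10.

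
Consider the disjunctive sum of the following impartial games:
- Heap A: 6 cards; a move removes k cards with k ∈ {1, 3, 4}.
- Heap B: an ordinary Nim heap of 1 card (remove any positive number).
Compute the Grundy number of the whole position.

Build the Grundy sequence for heap A with g(k) = mex{g(k−s) : s ∈ {1, 3, 4}, s ≤ k}:
k:     0  1  2  3  4  5  6
g(k):  0  1  0  1  2  3  2
So g(6) = 2.
Heap B is a plain Nim heap of size 1, so its Grundy value is 1.
By the Sprague-Grundy theorem, the Grundy value of a sum of independent games is the XOR of the component values.
Combined value = 2 XOR 1 = 3.

3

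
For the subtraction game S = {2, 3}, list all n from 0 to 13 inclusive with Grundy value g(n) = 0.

0, 1, 5, 6, 10, 11

Compute g(0), g(1), … for moves {2, 3}:
k:     0  1  2  3  4  5  6  7  8  9 10 11 12 13
g(k):  0  0  1  1  2  0  0  1  1  2  0  0  1  1
The P-positions (g = 0) in 0..13 are 0, 1, 5, 6, 10, 11.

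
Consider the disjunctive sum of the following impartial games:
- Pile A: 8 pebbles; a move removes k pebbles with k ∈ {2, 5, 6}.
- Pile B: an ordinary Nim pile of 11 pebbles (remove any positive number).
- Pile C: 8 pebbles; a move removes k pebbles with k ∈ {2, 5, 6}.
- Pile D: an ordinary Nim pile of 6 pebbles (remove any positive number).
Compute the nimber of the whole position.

13

For pile A, compute g(0), g(1), … with moves {2, 5, 6}:
k:     0  1  2  3  4  5  6  7  8
g(k):  0  0  1  1  0  2  1  3  0
So g(8) = 0.
Pile B is a plain Nim pile of size 11, so its Grundy value is 11.
Build the Grundy sequence for pile C with g(k) = mex{g(k−s) : s ∈ {2, 5, 6}, s ≤ k}:
k:     0  1  2  3  4  5  6  7  8
g(k):  0  0  1  1  0  2  1  3  0
So g(8) = 0.
Pile D is a plain Nim pile of size 6, so its Grundy value is 6.
By the Sprague-Grundy theorem, the Grundy value of a sum of independent games is the XOR of the component values.
Combined value = 0 XOR 11 XOR 0 XOR 6 = 13.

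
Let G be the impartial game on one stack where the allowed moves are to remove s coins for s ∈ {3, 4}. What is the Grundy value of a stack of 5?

Grundy values for subtraction set {3, 4}:
k:     0  1  2  3  4  5
g(k):  0  0  0  1  1  1
So g(5) = 1.

1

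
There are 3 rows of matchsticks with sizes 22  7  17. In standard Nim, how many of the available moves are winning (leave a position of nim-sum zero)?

0

Write each in binary and XOR column by column:
  10110  (22)
  00111  (7)
  10001  (17)
  -----
  00000  (0)
The nim-sum is already 0, so every move leaves a nonzero nim-sum — there are no winning moves.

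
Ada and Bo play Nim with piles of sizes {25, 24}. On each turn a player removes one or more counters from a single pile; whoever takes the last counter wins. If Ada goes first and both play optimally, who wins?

Nim-sum: 25 XOR 24 = 1.
The nim-sum is 1 ≠ 0, so this is an N-position: the player to move can win; Ada has a winning move.

Ada wins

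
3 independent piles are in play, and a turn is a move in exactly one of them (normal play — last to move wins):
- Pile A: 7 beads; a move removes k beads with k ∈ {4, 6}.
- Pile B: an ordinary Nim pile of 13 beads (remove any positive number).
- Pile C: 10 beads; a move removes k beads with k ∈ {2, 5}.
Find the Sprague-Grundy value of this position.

Build the Grundy sequence for pile A with g(k) = mex{g(k−s) : s ∈ {4, 6}, s ≤ k}:
g(0) = mex{} = 0
g(1) = mex{} = 0
g(2) = mex{} = 0
g(3) = mex{} = 0
g(4) = mex{0} = 1
g(5) = mex{0} = 1
g(6) = mex{0} = 1
g(7) = mex{0} = 1
So g(7) = 1.
Pile B is a plain Nim pile of size 13, so its Grundy value is 13.
Grundy values for pile C (subtraction set {2, 5}):
k:     0  1  2  3  4  5  6  7  8  9 10
g(k):  0  0  1  1  0  2  1  0  0  1  1
So g(10) = 1.
The value of a disjunctive sum is the nim-sum of the parts.
Combined value = 1 ⊕ 13 ⊕ 1 = 13.

13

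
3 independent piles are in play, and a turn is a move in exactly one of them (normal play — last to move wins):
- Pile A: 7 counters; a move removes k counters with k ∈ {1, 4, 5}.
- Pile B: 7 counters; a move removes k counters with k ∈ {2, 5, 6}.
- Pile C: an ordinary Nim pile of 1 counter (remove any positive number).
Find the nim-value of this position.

1

Build the Grundy sequence for pile A with g(k) = mex{g(k−s) : s ∈ {1, 4, 5}, s ≤ k}:
g(0) = mex{} = 0
g(1) = mex{0} = 1
g(2) = mex{1} = 0
g(3) = mex{0} = 1
g(4) = mex{0,1} = 2
g(5) = mex{0,1,2} = 3
g(6) = mex{0,1,3} = 2
g(7) = mex{0,1,2} = 3
So g(7) = 3.
Build the Grundy sequence for pile B with g(k) = mex{g(k−s) : s ∈ {2, 5, 6}, s ≤ k}:
g(0) = mex{} = 0
g(1) = mex{} = 0
g(2) = mex{0} = 1
g(3) = mex{0} = 1
g(4) = mex{1} = 0
g(5) = mex{0,1} = 2
g(6) = mex{0} = 1
g(7) = mex{0,1,2} = 3
So g(7) = 3.
Pile C is a plain Nim pile of size 1, so its Grundy value is 1.
By the Sprague-Grundy theorem, the Grundy value of a sum of independent games is the XOR of the component values.
Combined value = 3 XOR 3 XOR 1 = 1.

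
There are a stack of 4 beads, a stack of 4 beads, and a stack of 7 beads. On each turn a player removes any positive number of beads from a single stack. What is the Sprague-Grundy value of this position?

Write each in binary and XOR column by column:
  100  (4)
  100  (4)
  111  (7)
  ---
  111  (7)

7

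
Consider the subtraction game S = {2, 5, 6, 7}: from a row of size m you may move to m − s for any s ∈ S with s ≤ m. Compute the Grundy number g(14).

1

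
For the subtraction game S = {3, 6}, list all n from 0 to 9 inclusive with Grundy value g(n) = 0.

0, 1, 2, 9

Grundy values for subtraction set {3, 6}:
k:     0  1  2  3  4  5  6  7  8  9
g(k):  0  0  0  1  1  1  2  2  2  0
The P-positions (g = 0) in 0..9 are 0, 1, 2, 9.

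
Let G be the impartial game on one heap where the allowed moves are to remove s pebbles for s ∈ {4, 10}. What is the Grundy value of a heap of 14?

Grundy values for subtraction set {4, 10}:
k:     0  1  2  3  4  5  6  7  8  9 10 11 12 13 14
g(k):  0  0  0  0  1  1  1  1  0  0  2  2  1  1  0
So g(14) = 0.

0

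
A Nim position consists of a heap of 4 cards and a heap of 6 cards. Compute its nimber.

2

In binary:
  100  (4)
  110  (6)
  ---
  010  (2)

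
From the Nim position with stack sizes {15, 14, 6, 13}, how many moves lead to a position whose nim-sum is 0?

3

Nim-sum: 15 XOR 14 XOR 6 XOR 13 = 10.
The overall nim-sum is X = 10. A stack of size p has a winning move iff p XOR X < p (reduce it to p XOR X).
  15: 15 XOR 10 = 5 < 15 — winning move (to 5).
  14: 14 XOR 10 = 4 < 14 — winning move (to 4).
  6: 6 XOR 10 = 12 ≥ 6 — no move.
  13: 13 XOR 10 = 7 < 13 — winning move (to 7).
That gives 3 winning moves.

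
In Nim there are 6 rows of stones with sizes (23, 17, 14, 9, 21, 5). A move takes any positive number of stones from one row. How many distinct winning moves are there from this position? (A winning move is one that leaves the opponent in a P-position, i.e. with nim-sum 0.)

Compute the nim-sum pairwise:
23 XOR 17 = 6
6 XOR 14 = 8
8 XOR 9 = 1
1 XOR 21 = 20
20 XOR 5 = 17
The overall nim-sum is X = 17. A row of size p has a winning move iff p XOR X < p (reduce it to p XOR X).
  23: 23 XOR 17 = 6 < 23 — winning move (to 6).
  17: 17 XOR 17 = 0 < 17 — winning move (to 0).
  14: 14 XOR 17 = 31 ≥ 14 — no move.
  9: 9 XOR 17 = 24 ≥ 9 — no move.
  21: 21 XOR 17 = 4 < 21 — winning move (to 4).
  5: 5 XOR 17 = 20 ≥ 5 — no move.
That gives 3 winning moves.

3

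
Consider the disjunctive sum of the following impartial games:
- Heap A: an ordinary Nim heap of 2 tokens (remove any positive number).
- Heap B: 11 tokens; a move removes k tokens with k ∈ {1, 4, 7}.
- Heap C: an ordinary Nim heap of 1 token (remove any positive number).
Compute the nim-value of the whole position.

2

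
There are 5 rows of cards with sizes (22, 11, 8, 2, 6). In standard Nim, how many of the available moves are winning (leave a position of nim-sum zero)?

Nim-sum: 22 ^ 11 ^ 8 ^ 2 ^ 6 = 17.
The overall nim-sum is X = 17. A row of size p has a winning move iff p XOR X < p (reduce it to p XOR X).
  22: 22 XOR 17 = 7 < 22 — winning move (to 7).
  11: 11 XOR 17 = 26 ≥ 11 — no move.
  8: 8 XOR 17 = 25 ≥ 8 — no move.
  2: 2 XOR 17 = 19 ≥ 2 — no move.
  6: 6 XOR 17 = 23 ≥ 6 — no move.
That gives 1 winning move.

1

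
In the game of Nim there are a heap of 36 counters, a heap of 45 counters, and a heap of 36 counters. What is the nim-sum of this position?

45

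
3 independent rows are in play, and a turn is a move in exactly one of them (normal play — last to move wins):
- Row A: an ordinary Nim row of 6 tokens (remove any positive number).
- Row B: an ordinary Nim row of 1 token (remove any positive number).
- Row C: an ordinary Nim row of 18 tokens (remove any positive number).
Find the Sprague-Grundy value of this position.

Row A is a plain Nim row of size 6, so its Grundy value is 6.
Row B is a plain Nim row of size 1, so its Grundy value is 1.
Row C is a plain Nim row of size 18, so its Grundy value is 18.
By the Sprague-Grundy theorem, the Grundy value of a sum of independent games is the XOR of the component values.
Combined value = 6 XOR 1 XOR 18 = 21.

21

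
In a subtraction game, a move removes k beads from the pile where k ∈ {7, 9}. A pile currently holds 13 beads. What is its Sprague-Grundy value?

1

Build the Grundy sequence with g(k) = mex{g(k−s) : s ∈ {7, 9}, s ≤ k}:
k:     0  1  2  3  4  5  6  7  8  9 10 11 12 13
g(k):  0  0  0  0  0  0  0  1  1  1  1  1  1  1
So g(13) = 1.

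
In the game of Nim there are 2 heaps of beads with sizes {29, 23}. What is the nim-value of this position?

10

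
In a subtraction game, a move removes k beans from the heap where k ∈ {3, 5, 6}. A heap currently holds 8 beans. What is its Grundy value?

2

Grundy values for subtraction set {3, 5, 6}:
g(0) = mex{} = 0
g(1) = mex{} = 0
g(2) = mex{} = 0
g(3) = mex{0} = 1
g(4) = mex{0} = 1
g(5) = mex{0} = 1
g(6) = mex{0,1} = 2
g(7) = mex{0,1} = 2
g(8) = mex{0,1} = 2
So g(8) = 2.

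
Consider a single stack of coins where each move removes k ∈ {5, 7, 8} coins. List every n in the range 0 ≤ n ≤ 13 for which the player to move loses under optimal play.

0, 1, 2, 3, 4, 13

Grundy values for subtraction set {5, 7, 8}:
k:     0  1  2  3  4  5  6  7  8  9 10 11 12 13
g(k):  0  0  0  0  0  1  1  1  1  1  2  2  2  0
The P-positions (g = 0) in 0..13 are 0, 1, 2, 3, 4, 13.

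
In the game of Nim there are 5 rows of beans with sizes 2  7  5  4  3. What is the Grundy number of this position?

Bitwise XOR of the heap sizes:
  010  (2)
  111  (7)
  101  (5)
  100  (4)
  011  (3)
  ---
  111  (7)

7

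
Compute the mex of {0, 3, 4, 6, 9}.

1

0 is in the set but 1 is not, so the mex is 1.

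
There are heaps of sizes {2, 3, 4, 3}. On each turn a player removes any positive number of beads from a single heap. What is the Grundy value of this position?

6

Nim-sum: 2 XOR 3 XOR 4 XOR 3 = 6.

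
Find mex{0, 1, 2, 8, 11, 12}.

3

The values 0, 1, 2 are all present; 3 is the first non-negative integer missing from the set.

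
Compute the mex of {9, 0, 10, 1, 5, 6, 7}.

2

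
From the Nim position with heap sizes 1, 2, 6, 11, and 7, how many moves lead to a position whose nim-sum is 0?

Compute the nim-sum pairwise:
1 ^ 2 = 3
3 ^ 6 = 5
5 ^ 11 = 14
14 ^ 7 = 9
The overall nim-sum is X = 9. A heap of size p has a winning move iff p XOR X < p (reduce it to p XOR X).
  1: 1 XOR 9 = 8 ≥ 1 — no move.
  2: 2 XOR 9 = 11 ≥ 2 — no move.
  6: 6 XOR 9 = 15 ≥ 6 — no move.
  11: 11 XOR 9 = 2 < 11 — winning move (to 2).
  7: 7 XOR 9 = 14 ≥ 7 — no move.
That gives 1 winning move.

1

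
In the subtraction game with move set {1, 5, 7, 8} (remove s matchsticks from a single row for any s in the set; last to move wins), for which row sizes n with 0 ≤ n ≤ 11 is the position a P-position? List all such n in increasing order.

Compute g(0), g(1), … for moves {1, 5, 7, 8}:
k:     0  1  2  3  4  5  6  7  8  9 10 11
g(k):  0  1  0  1  0  1  0  1  2  3  2  3
The P-positions (g = 0) in 0..11 are 0, 2, 4, 6.

0, 2, 4, 6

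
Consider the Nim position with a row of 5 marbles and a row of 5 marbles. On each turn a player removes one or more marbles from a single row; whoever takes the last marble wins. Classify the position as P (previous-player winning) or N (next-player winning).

P-position

Nim-sum: 5 XOR 5 = 0.
The nim-sum is 0, so this is a P-position: the player to move is in a losing position under optimal play.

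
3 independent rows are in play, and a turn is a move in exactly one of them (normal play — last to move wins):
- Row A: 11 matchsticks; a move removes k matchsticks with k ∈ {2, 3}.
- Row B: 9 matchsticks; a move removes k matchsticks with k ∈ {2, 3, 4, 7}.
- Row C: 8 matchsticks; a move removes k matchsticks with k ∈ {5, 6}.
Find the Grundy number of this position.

5

Grundy values for row A (subtraction set {2, 3}):
k:     0  1  2  3  4  5  6  7  8  9 10 11
g(k):  0  0  1  1  2  0  0  1  1  2  0  0
So g(11) = 0.
Grundy values for row B (subtraction set {2, 3, 4, 7}):
k:     0  1  2  3  4  5  6  7  8  9
g(k):  0  0  1  1  2  2  0  3  1  4
So g(9) = 4.
Grundy values for row C (subtraction set {5, 6}):
k:     0  1  2  3  4  5  6  7  8
g(k):  0  0  0  0  0  1  1  1  1
So g(8) = 1.
The value of a disjunctive sum is the nim-sum of the parts.
Combined value = 0 XOR 4 XOR 1 = 5.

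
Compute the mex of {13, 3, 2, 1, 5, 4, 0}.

6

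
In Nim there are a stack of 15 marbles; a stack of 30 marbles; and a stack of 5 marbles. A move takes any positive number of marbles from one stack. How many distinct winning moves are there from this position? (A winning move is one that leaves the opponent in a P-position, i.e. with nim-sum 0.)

1

Compute the nim-sum pairwise:
15 ^ 30 = 17
17 ^ 5 = 20
The overall nim-sum is X = 20. A stack of size p has a winning move iff p XOR X < p (reduce it to p XOR X).
  15: 15 XOR 20 = 27 ≥ 15 — no move.
  30: 30 XOR 20 = 10 < 30 — winning move (to 10).
  5: 5 XOR 20 = 17 ≥ 5 — no move.
That gives 1 winning move.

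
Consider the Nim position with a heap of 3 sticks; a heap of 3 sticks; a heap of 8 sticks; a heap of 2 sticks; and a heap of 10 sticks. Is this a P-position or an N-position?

P-position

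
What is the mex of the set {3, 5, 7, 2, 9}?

0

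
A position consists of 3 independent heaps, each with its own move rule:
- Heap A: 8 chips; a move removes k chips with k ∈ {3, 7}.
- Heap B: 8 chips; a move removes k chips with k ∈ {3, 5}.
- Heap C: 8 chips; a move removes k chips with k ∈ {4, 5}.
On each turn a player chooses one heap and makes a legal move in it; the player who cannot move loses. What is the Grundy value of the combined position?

Build the Grundy sequence for heap A with g(k) = mex{g(k−s) : s ∈ {3, 7}, s ≤ k}:
k:     0  1  2  3  4  5  6  7  8
g(k):  0  0  0  1  1  1  0  2  2
So g(8) = 2.
Grundy values for heap B (subtraction set {3, 5}):
g(0) = mex{} = 0
g(1) = mex{} = 0
g(2) = mex{} = 0
g(3) = mex{0} = 1
g(4) = mex{0} = 1
g(5) = mex{0} = 1
g(6) = mex{0,1} = 2
g(7) = mex{0,1} = 2
g(8) = mex{1} = 0
So g(8) = 0.
For heap C, compute g(0), g(1), … with moves {4, 5}:
g(0) = mex{} = 0
g(1) = mex{} = 0
g(2) = mex{} = 0
g(3) = mex{} = 0
g(4) = mex{0} = 1
g(5) = mex{0} = 1
g(6) = mex{0} = 1
g(7) = mex{0} = 1
g(8) = mex{0,1} = 2
So g(8) = 2.
The value of a disjunctive sum is the nim-sum of the parts.
Combined value = 2 XOR 0 XOR 2 = 0.

0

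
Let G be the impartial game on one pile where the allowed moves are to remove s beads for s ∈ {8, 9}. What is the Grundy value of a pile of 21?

Grundy values for subtraction set {8, 9}:
k:     0  1  2  3  4  5  6  7  8  9 10 11 12 13 14 15 16 17 18 19 20 21
g(k):  0  0  0  0  0  0  0  0  1  1  1  1  1  1  1  1  2  0  0  0  0  0
So g(21) = 0.

0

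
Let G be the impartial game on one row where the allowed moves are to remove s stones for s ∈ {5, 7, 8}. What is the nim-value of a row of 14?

0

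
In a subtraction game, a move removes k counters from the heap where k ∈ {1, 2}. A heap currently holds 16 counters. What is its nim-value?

1

Grundy values for subtraction set {1, 2}:
k:     0  1  2  3  4  5  6  7  8  9 10 11 12 13 14 15 16
g(k):  0  1  2  0  1  2  0  1  2  0  1  2  0  1  2  0  1
So g(16) = 1.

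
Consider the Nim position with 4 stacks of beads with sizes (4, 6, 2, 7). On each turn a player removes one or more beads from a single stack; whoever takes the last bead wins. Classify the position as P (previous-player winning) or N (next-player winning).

Compute the nim-sum pairwise:
4 XOR 6 = 2
2 XOR 2 = 0
0 XOR 7 = 7
The nim-sum is 7 ≠ 0, so this is an N-position: the player to move can win.

N-position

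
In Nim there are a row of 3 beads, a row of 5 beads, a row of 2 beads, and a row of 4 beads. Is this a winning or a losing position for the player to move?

Nim-sum: 3 ^ 5 ^ 2 ^ 4 = 0.
The nim-sum is 0, so this is a P-position: the player to move is in a losing position under optimal play.

Losing position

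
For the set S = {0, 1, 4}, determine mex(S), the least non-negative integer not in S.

The values 0, 1 are all present; 2 is the first non-negative integer missing from the set.

2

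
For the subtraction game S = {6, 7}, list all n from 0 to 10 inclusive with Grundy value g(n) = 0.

0, 1, 2, 3, 4, 5

Grundy values for subtraction set {6, 7}:
k:     0  1  2  3  4  5  6  7  8  9 10
g(k):  0  0  0  0  0  0  1  1  1  1  1
The P-positions (g = 0) in 0..10 are 0, 1, 2, 3, 4, 5.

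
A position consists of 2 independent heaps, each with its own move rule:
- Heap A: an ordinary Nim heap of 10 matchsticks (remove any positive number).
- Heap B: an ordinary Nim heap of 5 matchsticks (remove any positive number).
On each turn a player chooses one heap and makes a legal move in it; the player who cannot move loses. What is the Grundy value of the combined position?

Heap A is a plain Nim heap of size 10, so its Grundy value is 10.
Heap B is a plain Nim heap of size 5, so its Grundy value is 5.
By the Sprague-Grundy theorem, the Grundy value of a sum of independent games is the XOR of the component values.
Combined value = 10 XOR 5 = 15.

15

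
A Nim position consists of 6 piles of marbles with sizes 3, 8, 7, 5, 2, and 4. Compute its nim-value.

15

Compute the nim-sum pairwise:
3 ^ 8 = 11
11 ^ 7 = 12
12 ^ 5 = 9
9 ^ 2 = 11
11 ^ 4 = 15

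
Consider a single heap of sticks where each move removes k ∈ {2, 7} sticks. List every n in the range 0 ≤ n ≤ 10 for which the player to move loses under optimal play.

0, 1, 4, 5, 9, 10

Build the Grundy sequence with g(k) = mex{g(k−s) : s ∈ {2, 7}, s ≤ k}:
k:     0  1  2  3  4  5  6  7  8  9 10
g(k):  0  0  1  1  0  0  1  1  2  0  0
The P-positions (g = 0) in 0..10 are 0, 1, 4, 5, 9, 10.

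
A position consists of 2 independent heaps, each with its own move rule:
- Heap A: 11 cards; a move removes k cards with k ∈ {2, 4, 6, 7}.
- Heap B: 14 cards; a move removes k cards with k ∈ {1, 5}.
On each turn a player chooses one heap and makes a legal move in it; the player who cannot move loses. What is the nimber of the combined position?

1

Build the Grundy sequence for heap A with g(k) = mex{g(k−s) : s ∈ {2, 4, 6, 7}, s ≤ k}:
k:     0  1  2  3  4  5  6  7  8  9 10 11
g(k):  0  0  1  1  2  2  3  3  4  0  0  1
So g(11) = 1.
For heap B, compute g(0), g(1), … with moves {1, 5}:
g(0) = mex{} = 0
g(1) = mex{0} = 1
g(2) = mex{1} = 0
g(3) = mex{0} = 1
g(4) = mex{1} = 0
g(5) = mex{0} = 1
g(6) = mex{1} = 0
g(7) = mex{0} = 1
g(8) = mex{1} = 0
g(9) = mex{0} = 1
g(10) = mex{1} = 0
g(11) = mex{0} = 1
g(12) = mex{1} = 0
g(13) = mex{0} = 1
g(14) = mex{1} = 0
So g(14) = 0.
By the Sprague-Grundy theorem, the Grundy value of a sum of independent games is the XOR of the component values.
Combined value = 1 XOR 0 = 1.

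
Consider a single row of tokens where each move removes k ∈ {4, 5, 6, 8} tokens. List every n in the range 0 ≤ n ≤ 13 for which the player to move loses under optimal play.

0, 1, 2, 3, 12, 13

Build the Grundy sequence with g(k) = mex{g(k−s) : s ∈ {4, 5, 6, 8}, s ≤ k}:
k:     0  1  2  3  4  5  6  7  8  9 10 11 12 13
g(k):  0  0  0  0  1  1  1  1  2  2  2  2  0  0
The P-positions (g = 0) in 0..13 are 0, 1, 2, 3, 12, 13.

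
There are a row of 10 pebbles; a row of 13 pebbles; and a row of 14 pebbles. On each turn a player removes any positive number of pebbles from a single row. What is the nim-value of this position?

Compute the nim-sum pairwise:
10 ⊕ 13 = 7
7 ⊕ 14 = 9

9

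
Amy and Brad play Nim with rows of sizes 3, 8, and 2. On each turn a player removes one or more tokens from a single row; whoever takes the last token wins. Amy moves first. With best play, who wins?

Amy wins

Nim-sum: 3 XOR 8 XOR 2 = 9.
The nim-sum is 9 ≠ 0, so this is an N-position: the player to move can win; Amy has a winning move.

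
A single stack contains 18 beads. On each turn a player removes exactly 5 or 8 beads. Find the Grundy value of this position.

1

Compute g(0), g(1), … for moves {5, 8}:
k:     0  1  2  3  4  5  6  7  8  9 10 11 12 13 14 15 16 17 18
g(k):  0  0  0  0  0  1  1  1  1  1  2  2  2  0  0  0  0  0  1
So g(18) = 1.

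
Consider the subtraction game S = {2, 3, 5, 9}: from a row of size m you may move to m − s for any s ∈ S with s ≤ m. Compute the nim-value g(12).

2

Grundy values for subtraction set {2, 3, 5, 9}:
k:     0  1  2  3  4  5  6  7  8  9 10 11 12
g(k):  0  0  1  1  2  2  3  0  0  1  1  2  2
So g(12) = 2.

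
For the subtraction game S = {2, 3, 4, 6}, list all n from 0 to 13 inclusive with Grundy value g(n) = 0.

0, 1, 8, 9

Compute g(0), g(1), … for moves {2, 3, 4, 6}:
k:     0  1  2  3  4  5  6  7  8  9 10 11 12 13
g(k):  0  0  1  1  2  2  3  3  0  0  1  1  2  2
The P-positions (g = 0) in 0..13 are 0, 1, 8, 9.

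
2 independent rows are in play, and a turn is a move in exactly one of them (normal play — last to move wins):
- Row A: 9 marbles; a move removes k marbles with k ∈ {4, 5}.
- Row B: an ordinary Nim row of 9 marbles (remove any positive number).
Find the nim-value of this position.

9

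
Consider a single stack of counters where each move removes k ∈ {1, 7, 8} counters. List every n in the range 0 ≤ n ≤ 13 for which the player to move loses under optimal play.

0, 2, 4, 6

Build the Grundy sequence with g(k) = mex{g(k−s) : s ∈ {1, 7, 8}, s ≤ k}:
k:     0  1  2  3  4  5  6  7  8  9 10 11 12 13
g(k):  0  1  0  1  0  1  0  1  2  3  2  3  2  3
The P-positions (g = 0) in 0..13 are 0, 2, 4, 6.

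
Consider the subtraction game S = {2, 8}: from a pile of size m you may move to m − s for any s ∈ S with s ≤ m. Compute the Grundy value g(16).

Build the Grundy sequence with g(k) = mex{g(k−s) : s ∈ {2, 8}, s ≤ k}:
k:     0  1  2  3  4  5  6  7  8  9 10 11 12 13 14 15 16
g(k):  0  0  1  1  0  0  1  1  2  2  0  0  1  1  0  0  1
So g(16) = 1.

1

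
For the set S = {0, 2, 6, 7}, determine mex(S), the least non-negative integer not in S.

0 is in the set but 1 is not, so the mex is 1.

1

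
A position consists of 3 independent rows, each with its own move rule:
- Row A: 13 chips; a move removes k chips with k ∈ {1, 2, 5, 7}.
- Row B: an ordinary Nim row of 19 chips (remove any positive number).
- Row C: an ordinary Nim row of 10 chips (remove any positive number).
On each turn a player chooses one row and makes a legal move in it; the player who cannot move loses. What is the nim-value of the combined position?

24

Build the Grundy sequence for row A with g(k) = mex{g(k−s) : s ∈ {1, 2, 5, 7}, s ≤ k}:
k:     0  1  2  3  4  5  6  7  8  9 10 11 12 13
g(k):  0  1  2  0  1  2  0  1  2  0  1  2  0  1
So g(13) = 1.
Row B is a plain Nim row of size 19, so its Grundy value is 19.
Row C is a plain Nim row of size 10, so its Grundy value is 10.
The value of a disjunctive sum is the nim-sum of the parts.
Combined value = 1 ⊕ 19 ⊕ 10 = 24.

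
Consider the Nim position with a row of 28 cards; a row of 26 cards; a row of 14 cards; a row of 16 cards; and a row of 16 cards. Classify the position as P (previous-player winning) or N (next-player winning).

N-position

Compute the nim-sum pairwise:
28 XOR 26 = 6
6 XOR 14 = 8
8 XOR 16 = 24
24 XOR 16 = 8
The nim-sum is 8 ≠ 0, so this is an N-position: the player to move can win.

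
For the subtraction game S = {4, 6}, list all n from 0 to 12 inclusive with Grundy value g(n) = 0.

Grundy values for subtraction set {4, 6}:
g(0) = mex{} = 0
g(1) = mex{} = 0
g(2) = mex{} = 0
g(3) = mex{} = 0
g(4) = mex{0} = 1
g(5) = mex{0} = 1
g(6) = mex{0} = 1
g(7) = mex{0} = 1
g(8) = mex{0,1} = 2
g(9) = mex{0,1} = 2
g(10) = mex{1} = 0
g(11) = mex{1} = 0
g(12) = mex{1,2} = 0
The P-positions (g = 0) in 0..12 are 0, 1, 2, 3, 10, 11, 12.

0, 1, 2, 3, 10, 11, 12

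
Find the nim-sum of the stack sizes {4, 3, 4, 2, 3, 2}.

Compute the nim-sum pairwise:
4 XOR 3 = 7
7 XOR 4 = 3
3 XOR 2 = 1
1 XOR 3 = 2
2 XOR 2 = 0

0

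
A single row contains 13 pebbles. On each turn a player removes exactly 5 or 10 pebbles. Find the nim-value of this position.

2

Build the Grundy sequence with g(k) = mex{g(k−s) : s ∈ {5, 10}, s ≤ k}:
g(0) = mex{} = 0
g(1) = mex{} = 0
g(2) = mex{} = 0
g(3) = mex{} = 0
g(4) = mex{} = 0
g(5) = mex{0} = 1
g(6) = mex{0} = 1
g(7) = mex{0} = 1
g(8) = mex{0} = 1
g(9) = mex{0} = 1
g(10) = mex{0,1} = 2
g(11) = mex{0,1} = 2
g(12) = mex{0,1} = 2
g(13) = mex{0,1} = 2
So g(13) = 2.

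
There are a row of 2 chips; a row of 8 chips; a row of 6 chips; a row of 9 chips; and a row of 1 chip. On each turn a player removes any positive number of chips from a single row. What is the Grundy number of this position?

4

Nim-sum: 2 XOR 8 XOR 6 XOR 9 XOR 1 = 4.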